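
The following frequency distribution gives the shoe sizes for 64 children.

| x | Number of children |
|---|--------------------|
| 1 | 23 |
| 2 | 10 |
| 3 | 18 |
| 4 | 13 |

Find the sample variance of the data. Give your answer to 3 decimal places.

1.367

Values: 1, 2, 3, 4
n = 64, Σfx = 149, mean = 2.3281
Σfx² = 433
Σf(x − x̄)² = Σfx² − (Σfx)²/n = 433 − 149²/64 = 86.1094
Sample variance = 86.1094 / 63 = 1.3668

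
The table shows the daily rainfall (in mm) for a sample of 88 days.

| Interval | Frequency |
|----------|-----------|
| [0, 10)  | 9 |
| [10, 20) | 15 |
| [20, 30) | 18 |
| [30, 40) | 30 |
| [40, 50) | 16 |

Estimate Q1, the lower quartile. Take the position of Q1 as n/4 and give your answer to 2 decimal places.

Cumulative frequencies: 9, 24, 42, 72, 88
n = 88; position = n/4 = 22.
This falls in the class [10, 20): L = 10, F = 9, f = 15, h = 10.
Lower quartile ≈ 10 + ((22 − 9) / 15) × 10 = 18.6667

18.67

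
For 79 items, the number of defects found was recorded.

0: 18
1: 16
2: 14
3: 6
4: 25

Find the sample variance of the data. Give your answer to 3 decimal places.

2.485

Values: 0, 1, 2, 3, 4
n = 79, Σfx = 162, mean = 2.0506
Σfx² = 526
Σf(x − x̄)² = Σfx² − (Σfx)²/n = 526 − 162²/79 = 193.7975
Sample variance = 193.7975 / 78 = 2.4846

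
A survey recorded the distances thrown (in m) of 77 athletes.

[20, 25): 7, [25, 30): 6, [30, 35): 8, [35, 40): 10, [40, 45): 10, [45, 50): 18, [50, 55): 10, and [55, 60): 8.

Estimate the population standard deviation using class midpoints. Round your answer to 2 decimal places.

Midpoints: 22.5, 27.5, 32.5, 37.5, 42.5, 47.5, 52.5, 57.5
n = 77, Σfm = 3222.5, mean = 41.8506
Σfm² = 143281.25
Σf(m − x̄)² = Σfm² − (Σfm)²/n = 143281.25 − 3222.5²/77 = 8417.5325
Population variance = 8417.5325 / 77 = 109.3186
Standard deviation = √109.3186 = 10.4556

10.46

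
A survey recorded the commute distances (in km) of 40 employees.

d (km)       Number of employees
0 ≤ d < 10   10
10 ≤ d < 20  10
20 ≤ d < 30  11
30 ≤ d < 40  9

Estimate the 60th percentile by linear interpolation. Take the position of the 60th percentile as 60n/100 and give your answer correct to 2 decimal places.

Cumulative frequencies: 10, 20, 31, 40
n = 40; position = 60n/100 = 24.
This falls in the class 20 ≤ d < 30: L = 20, F = 20, f = 11, h = 10.
60th percentile ≈ 20 + ((24 − 20) / 11) × 10 = 23.6364

23.64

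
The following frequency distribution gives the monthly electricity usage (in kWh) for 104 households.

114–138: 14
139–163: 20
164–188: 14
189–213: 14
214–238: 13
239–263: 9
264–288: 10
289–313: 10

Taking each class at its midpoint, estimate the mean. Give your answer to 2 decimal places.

202.20

Midpoints: 126, 151, 176, 201, 226, 251, 276, 301
Σfm = 14×126 + 20×151 + 14×176 + 14×201 + 13×226 + 9×251 + 10×276 + 10×301 = 21029
n = Σf = 104
Mean = 21029 / 104 = 202.2019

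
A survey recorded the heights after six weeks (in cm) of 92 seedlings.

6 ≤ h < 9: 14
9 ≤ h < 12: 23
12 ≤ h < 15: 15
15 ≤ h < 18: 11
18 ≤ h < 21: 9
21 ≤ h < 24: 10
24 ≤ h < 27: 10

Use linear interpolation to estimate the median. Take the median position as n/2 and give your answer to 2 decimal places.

Cumulative frequencies: 14, 37, 52, 63, 72, 82, 92
n = 92; position = n/2 = 46.
This falls in the class 12 ≤ h < 15: L = 12, F = 37, f = 15, h = 3.
Median ≈ 12 + ((46 − 37) / 15) × 3 = 13.8000

13.80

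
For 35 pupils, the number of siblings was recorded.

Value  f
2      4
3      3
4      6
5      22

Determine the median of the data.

5

Cumulative frequencies: 4, 7, 13, 35
n = 35, so the median is the value in position (n+1)/2 = 18.
Position 18 falls at value 5.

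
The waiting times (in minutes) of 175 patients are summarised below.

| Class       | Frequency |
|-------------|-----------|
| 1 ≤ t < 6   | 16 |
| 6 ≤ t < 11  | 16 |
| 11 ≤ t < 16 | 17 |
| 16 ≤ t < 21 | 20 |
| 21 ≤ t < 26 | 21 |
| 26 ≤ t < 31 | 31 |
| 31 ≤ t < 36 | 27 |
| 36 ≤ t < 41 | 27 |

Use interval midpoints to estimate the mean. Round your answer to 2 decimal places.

23.50

Midpoints: 3.5, 8.5, 13.5, 18.5, 23.5, 28.5, 33.5, 38.5
Σfm = 16×3.5 + 16×8.5 + 17×13.5 + 20×18.5 + 21×23.5 + 31×28.5 + 27×33.5 + 27×38.5 = 4112.5
n = Σf = 175
Mean = 4112.5 / 175 = 23.5000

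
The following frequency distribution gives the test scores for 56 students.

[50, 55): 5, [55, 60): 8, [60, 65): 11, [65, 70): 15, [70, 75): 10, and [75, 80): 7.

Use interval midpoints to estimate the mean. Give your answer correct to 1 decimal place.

65.9

Midpoints: 52.5, 57.5, 62.5, 67.5, 72.5, 77.5
Σfm = 5×52.5 + 8×57.5 + 11×62.5 + 15×67.5 + 10×72.5 + 7×77.5 = 3690
n = Σf = 56
Mean = 3690 / 56 = 65.8929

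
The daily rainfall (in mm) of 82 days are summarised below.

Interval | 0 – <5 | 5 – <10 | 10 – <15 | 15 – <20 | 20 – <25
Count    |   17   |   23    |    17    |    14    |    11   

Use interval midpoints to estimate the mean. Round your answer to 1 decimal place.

Midpoints: 2.5, 7.5, 12.5, 17.5, 22.5
Σfm = 17×2.5 + 23×7.5 + 17×12.5 + 14×17.5 + 11×22.5 = 920
n = Σf = 82
Mean = 920 / 82 = 11.2195

11.2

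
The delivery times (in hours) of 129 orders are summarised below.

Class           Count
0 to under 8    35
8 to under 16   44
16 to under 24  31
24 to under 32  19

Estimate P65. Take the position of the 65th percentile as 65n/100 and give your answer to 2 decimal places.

Cumulative frequencies: 35, 79, 110, 129
n = 129; position = 65n/100 = 83.85.
This falls in the class 16 to under 24: L = 16, F = 79, f = 31, h = 8.
65th percentile ≈ 16 + ((83.85 − 79) / 31) × 8 = 17.2516

17.25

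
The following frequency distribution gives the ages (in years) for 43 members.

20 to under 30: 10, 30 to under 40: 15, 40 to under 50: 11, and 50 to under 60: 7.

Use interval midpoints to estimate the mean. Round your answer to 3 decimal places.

Midpoints: 25, 35, 45, 55
Σfm = 10×25 + 15×35 + 11×45 + 7×55 = 1655
n = Σf = 43
Mean = 1655 / 43 = 38.4884

38.488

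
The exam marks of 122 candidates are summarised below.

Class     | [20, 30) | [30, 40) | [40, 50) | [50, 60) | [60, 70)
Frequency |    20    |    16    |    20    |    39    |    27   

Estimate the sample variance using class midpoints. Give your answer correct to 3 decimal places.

191.553

Midpoints: 25, 35, 45, 55, 65
n = 122, Σfm = 5860, mean = 48.0328
Σfm² = 304650
Σf(m − x̄)² = Σfm² − (Σfm)²/n = 304650 − 5860²/122 = 23177.8689
Sample variance = 23177.8689 / 121 = 191.5526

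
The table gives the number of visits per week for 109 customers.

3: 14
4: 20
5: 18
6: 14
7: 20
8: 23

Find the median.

Cumulative frequencies: 14, 34, 52, 66, 86, 109
n = 109, so the median is the value in position (n+1)/2 = 55.
Position 55 falls at value 6.

6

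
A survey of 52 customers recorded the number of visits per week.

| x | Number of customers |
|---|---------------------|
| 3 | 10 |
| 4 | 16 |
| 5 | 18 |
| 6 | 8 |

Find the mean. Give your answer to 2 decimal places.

4.46

Values: 3, 4, 5, 6
Σfx = 10×3 + 16×4 + 18×5 + 8×6 = 232
n = Σf = 52
Mean = 232 / 52 = 4.4615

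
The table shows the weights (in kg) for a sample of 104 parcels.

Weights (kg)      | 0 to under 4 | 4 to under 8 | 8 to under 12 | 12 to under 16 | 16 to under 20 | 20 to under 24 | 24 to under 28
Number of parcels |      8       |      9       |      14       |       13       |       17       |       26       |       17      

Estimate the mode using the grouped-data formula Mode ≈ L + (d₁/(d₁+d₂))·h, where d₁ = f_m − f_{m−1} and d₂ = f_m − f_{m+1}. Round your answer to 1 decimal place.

22.0

Modal class: 20 to under 24 (highest frequency 26).
d₁ = 26 − 17 = 9, d₂ = 26 − 17 = 9
Mode ≈ 20 + (9/(9+9)) × 4 = 20 + 2.0000 = 22.0000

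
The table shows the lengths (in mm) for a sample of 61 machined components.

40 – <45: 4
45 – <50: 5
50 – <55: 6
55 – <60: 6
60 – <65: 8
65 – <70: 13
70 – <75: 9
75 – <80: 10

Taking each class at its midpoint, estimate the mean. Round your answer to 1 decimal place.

Midpoints: 42.5, 47.5, 52.5, 57.5, 62.5, 67.5, 72.5, 77.5
Σfm = 4×42.5 + 5×47.5 + 6×52.5 + 6×57.5 + 8×62.5 + 13×67.5 + 9×72.5 + 10×77.5 = 3872.5
n = Σf = 61
Mean = 3872.5 / 61 = 63.4836

63.5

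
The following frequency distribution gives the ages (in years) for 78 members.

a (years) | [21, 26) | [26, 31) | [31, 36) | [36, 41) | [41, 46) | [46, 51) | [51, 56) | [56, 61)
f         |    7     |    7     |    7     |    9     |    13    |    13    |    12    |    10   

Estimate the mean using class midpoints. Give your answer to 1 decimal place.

43.2

Midpoints: 23.5, 28.5, 33.5, 38.5, 43.5, 48.5, 53.5, 58.5
Σfm = 7×23.5 + 7×28.5 + 7×33.5 + 9×38.5 + 13×43.5 + 13×48.5 + 12×53.5 + 10×58.5 = 3368
n = Σf = 78
Mean = 3368 / 78 = 43.1795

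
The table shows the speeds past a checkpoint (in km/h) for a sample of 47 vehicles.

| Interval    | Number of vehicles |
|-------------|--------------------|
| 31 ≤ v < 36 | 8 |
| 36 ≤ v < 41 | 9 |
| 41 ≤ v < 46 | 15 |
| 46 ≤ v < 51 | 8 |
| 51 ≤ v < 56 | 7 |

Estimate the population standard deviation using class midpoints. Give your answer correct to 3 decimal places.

Midpoints: 33.5, 38.5, 43.5, 48.5, 53.5
n = 47, Σfm = 2029.5, mean = 43.1809
Σfm² = 89555.75
Σf(m − x̄)² = Σfm² − (Σfm)²/n = 89555.75 − 2029.5²/47 = 1920.2128
Population variance = 1920.2128 / 47 = 40.8556
Standard deviation = √40.8556 = 6.3918

6.392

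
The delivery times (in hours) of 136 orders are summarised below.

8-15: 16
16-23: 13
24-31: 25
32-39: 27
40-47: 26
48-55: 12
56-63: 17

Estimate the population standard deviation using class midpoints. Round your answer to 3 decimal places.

14.519

Midpoints: 11.5, 19.5, 27.5, 35.5, 43.5, 51.5, 59.5
n = 136, Σfm = 4844, mean = 35.6176
Σfm² = 201202
Σf(m − x̄)² = Σfm² − (Σfm)²/n = 201202 − 4844²/136 = 28670.1176
Population variance = 28670.1176 / 136 = 210.8097
Standard deviation = √210.8097 = 14.5193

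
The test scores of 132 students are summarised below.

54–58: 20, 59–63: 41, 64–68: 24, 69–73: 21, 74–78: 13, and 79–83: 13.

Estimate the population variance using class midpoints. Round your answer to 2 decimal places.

Midpoints: 56, 61, 66, 71, 76, 81
n = 132, Σfm = 8737, mean = 66.1894
Σfm² = 586067
Σf(m − x̄)² = Σfm² − (Σfm)²/n = 586067 − 8737²/132 = 7770.2652
Population variance = 7770.2652 / 132 = 58.8656

58.87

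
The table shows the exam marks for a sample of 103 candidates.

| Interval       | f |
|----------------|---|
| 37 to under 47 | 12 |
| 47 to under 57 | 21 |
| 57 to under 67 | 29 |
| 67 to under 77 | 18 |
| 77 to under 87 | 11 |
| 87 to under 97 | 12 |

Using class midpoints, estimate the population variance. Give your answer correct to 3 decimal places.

222.980

Midpoints: 42, 52, 62, 72, 82, 92
n = 103, Σfm = 6696, mean = 65.0097
Σfm² = 458272
Σf(m − x̄)² = Σfm² − (Σfm)²/n = 458272 − 6696²/103 = 22966.9903
Population variance = 22966.9903 / 103 = 222.9805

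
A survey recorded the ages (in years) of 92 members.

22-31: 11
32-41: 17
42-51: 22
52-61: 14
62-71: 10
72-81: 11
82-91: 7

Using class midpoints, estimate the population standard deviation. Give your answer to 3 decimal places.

Midpoints: 26.5, 36.5, 46.5, 56.5, 66.5, 76.5, 86.5
n = 92, Σfm = 4838, mean = 52.5870
Σfm² = 283607
Σf(m − x̄)² = Σfm² − (Σfm)²/n = 283607 − 4838²/92 = 29191.3043
Population variance = 29191.3043 / 92 = 317.2968
Standard deviation = √317.2968 = 17.8128

17.813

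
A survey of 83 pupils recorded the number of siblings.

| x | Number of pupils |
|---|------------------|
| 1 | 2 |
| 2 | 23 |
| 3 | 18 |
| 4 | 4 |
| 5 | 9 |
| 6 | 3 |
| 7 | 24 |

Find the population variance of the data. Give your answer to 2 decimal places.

Values: 1, 2, 3, 4, 5, 6, 7
n = 83, Σfx = 349, mean = 4.2048
Σfx² = 1829
Σf(x − x̄)² = Σfx² − (Σfx)²/n = 1829 − 349²/83 = 361.5181
Population variance = 361.5181 / 83 = 4.3556

4.36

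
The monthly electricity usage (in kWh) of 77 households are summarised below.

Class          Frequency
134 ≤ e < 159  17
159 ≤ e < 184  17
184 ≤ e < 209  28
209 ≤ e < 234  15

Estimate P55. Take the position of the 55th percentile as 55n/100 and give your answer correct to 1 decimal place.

191.5

Cumulative frequencies: 17, 34, 62, 77
n = 77; position = 55n/100 = 42.35.
This falls in the class 184 ≤ e < 209: L = 184, F = 34, f = 28, h = 25.
55th percentile ≈ 184 + ((42.35 − 34) / 28) × 25 = 191.4554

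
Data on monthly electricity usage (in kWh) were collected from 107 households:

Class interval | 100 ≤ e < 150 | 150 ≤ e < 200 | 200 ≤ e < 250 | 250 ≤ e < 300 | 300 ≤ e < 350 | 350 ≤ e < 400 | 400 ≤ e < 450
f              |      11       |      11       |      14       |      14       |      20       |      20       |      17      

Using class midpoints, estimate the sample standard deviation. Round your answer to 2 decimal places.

Midpoints: 125, 175, 225, 275, 325, 375, 425
n = 107, Σfm = 31525, mean = 294.6262
Σfm² = 10271875
Σf(m − x̄)² = Σfm² − (Σfm)²/n = 10271875 − 31525²/107 = 983785.0467
Sample variance = 983785.0467 / 106 = 9280.9910
Standard deviation = √9280.9910 = 96.3379

96.34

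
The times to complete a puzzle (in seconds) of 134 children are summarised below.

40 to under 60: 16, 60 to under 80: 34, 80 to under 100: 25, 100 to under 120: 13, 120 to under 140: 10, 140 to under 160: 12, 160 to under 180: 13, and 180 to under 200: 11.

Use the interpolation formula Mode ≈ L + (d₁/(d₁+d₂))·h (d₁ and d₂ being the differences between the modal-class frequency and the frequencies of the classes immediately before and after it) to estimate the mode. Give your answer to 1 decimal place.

73.3

Modal class: 60 to under 80 (highest frequency 34).
d₁ = 34 − 16 = 18, d₂ = 34 − 25 = 9
Mode ≈ 60 + (18/(18+9)) × 20 = 60 + 13.3333 = 73.3333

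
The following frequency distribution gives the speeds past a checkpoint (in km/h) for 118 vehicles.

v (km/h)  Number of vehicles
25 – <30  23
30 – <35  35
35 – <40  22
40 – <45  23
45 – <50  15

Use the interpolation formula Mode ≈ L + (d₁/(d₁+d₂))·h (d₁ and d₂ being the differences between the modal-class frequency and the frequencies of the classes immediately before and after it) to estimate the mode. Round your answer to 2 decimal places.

32.40

Modal class: 30 – <35 (highest frequency 35).
d₁ = 35 − 23 = 12, d₂ = 35 − 22 = 13
Mode ≈ 30 + (12/(12+13)) × 5 = 30 + 2.4000 = 32.4000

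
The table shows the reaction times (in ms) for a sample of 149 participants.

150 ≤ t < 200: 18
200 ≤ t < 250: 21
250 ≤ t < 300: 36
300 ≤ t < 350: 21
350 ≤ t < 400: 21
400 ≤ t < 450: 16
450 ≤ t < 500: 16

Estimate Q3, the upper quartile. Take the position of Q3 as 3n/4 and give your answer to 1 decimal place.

Cumulative frequencies: 18, 39, 75, 96, 117, 133, 149
n = 149; position = 3n/4 = 111.75.
This falls in the class 350 ≤ t < 400: L = 350, F = 96, f = 21, h = 50.
Upper quartile ≈ 350 + ((111.75 − 96) / 21) × 50 = 387.5000

387.5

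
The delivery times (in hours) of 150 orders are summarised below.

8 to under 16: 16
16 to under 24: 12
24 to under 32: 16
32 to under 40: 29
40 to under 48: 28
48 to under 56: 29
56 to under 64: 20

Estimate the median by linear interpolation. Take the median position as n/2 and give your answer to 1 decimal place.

Cumulative frequencies: 16, 28, 44, 73, 101, 130, 150
n = 150; position = n/2 = 75.
This falls in the class 40 to under 48: L = 40, F = 73, f = 28, h = 8.
Median ≈ 40 + ((75 − 73) / 28) × 8 = 40.5714

40.6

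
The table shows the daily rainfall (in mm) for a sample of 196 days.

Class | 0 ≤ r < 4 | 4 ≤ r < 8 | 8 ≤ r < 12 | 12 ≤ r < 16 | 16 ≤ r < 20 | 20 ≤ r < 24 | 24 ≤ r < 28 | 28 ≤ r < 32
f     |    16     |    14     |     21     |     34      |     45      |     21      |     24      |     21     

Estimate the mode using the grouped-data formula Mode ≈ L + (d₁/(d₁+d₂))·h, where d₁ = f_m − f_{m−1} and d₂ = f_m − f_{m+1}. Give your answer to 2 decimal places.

17.26

Modal class: 16 ≤ r < 20 (highest frequency 45).
d₁ = 45 − 34 = 11, d₂ = 45 − 21 = 24
Mode ≈ 16 + (11/(11+24)) × 4 = 16 + 1.2571 = 17.2571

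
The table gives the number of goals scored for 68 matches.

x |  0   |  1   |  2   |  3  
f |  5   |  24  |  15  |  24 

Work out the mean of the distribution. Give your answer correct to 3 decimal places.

1.853

Values: 0, 1, 2, 3
Σfx = 5×0 + 24×1 + 15×2 + 24×3 = 126
n = Σf = 68
Mean = 126 / 68 = 1.8529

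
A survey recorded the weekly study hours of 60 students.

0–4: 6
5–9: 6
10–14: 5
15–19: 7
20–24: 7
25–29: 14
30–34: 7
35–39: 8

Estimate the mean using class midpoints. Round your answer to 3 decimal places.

21.417

Midpoints: 2, 7, 12, 17, 22, 27, 32, 37
Σfm = 6×2 + 6×7 + 5×12 + 7×17 + 7×22 + 14×27 + 7×32 + 8×37 = 1285
n = Σf = 60
Mean = 1285 / 60 = 21.4167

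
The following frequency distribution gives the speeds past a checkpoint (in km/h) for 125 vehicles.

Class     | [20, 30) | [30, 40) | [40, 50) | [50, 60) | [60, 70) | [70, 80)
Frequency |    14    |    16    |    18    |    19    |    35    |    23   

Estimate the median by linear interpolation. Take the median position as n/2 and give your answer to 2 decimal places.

Cumulative frequencies: 14, 30, 48, 67, 102, 125
n = 125; position = n/2 = 62.5.
This falls in the class [50, 60): L = 50, F = 48, f = 19, h = 10.
Median ≈ 50 + ((62.5 − 48) / 19) × 10 = 57.6316

57.63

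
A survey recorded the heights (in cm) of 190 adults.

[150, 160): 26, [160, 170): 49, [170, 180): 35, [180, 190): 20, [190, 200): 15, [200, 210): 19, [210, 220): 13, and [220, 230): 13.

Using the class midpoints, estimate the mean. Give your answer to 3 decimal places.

181.474

Midpoints: 155, 165, 175, 185, 195, 205, 215, 225
Σfm = 26×155 + 49×165 + 35×175 + 20×185 + 15×195 + 19×205 + 13×215 + 13×225 = 34480
n = Σf = 190
Mean = 34480 / 190 = 181.4737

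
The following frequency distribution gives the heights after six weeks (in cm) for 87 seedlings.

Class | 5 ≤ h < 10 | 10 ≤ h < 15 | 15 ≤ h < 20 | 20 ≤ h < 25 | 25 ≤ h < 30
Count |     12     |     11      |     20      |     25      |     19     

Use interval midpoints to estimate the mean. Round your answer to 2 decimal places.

Midpoints: 7.5, 12.5, 17.5, 22.5, 27.5
Σfm = 12×7.5 + 11×12.5 + 20×17.5 + 25×22.5 + 19×27.5 = 1662.5
n = Σf = 87
Mean = 1662.5 / 87 = 19.1092

19.11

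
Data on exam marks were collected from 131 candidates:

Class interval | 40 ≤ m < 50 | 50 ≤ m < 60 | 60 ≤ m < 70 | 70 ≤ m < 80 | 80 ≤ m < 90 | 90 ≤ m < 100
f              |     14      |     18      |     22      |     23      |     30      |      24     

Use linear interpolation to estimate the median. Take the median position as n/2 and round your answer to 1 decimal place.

Cumulative frequencies: 14, 32, 54, 77, 107, 131
n = 131; position = n/2 = 65.5.
This falls in the class 70 ≤ m < 80: L = 70, F = 54, f = 23, h = 10.
Median ≈ 70 + ((65.5 − 54) / 23) × 10 = 75.0000

75.0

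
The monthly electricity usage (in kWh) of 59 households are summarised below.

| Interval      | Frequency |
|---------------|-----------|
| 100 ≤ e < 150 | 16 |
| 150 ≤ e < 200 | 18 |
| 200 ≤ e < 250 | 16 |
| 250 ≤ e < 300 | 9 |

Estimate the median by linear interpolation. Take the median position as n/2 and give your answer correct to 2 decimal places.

Cumulative frequencies: 16, 34, 50, 59
n = 59; position = n/2 = 29.5.
This falls in the class 150 ≤ e < 200: L = 150, F = 16, f = 18, h = 50.
Median ≈ 150 + ((29.5 − 16) / 18) × 50 = 187.5000

187.50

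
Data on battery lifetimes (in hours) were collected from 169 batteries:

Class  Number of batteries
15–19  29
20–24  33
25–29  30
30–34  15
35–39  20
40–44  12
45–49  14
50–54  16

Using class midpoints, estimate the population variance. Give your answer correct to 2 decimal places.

128.19

Midpoints: 17, 22, 27, 32, 37, 42, 47, 52
n = 169, Σfm = 5243, mean = 31.0237
Σfm² = 184321
Σf(m − x̄)² = Σfm² − (Σfm)²/n = 184321 − 5243²/169 = 21663.9053
Population variance = 21663.9053 / 169 = 128.1888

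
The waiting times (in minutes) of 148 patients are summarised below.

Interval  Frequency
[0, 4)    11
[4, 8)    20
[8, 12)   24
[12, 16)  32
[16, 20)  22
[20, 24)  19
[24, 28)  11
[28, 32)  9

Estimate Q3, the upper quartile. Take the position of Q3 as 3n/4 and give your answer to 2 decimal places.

20.42

Cumulative frequencies: 11, 31, 55, 87, 109, 128, 139, 148
n = 148; position = 3n/4 = 111.
This falls in the class [20, 24): L = 20, F = 109, f = 19, h = 4.
Upper quartile ≈ 20 + ((111 − 109) / 19) × 4 = 20.4211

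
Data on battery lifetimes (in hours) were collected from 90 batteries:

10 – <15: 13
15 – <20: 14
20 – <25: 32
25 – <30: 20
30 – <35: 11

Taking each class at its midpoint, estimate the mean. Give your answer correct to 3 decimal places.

22.611

Midpoints: 12.5, 17.5, 22.5, 27.5, 32.5
Σfm = 13×12.5 + 14×17.5 + 32×22.5 + 20×27.5 + 11×32.5 = 2035
n = Σf = 90
Mean = 2035 / 90 = 22.6111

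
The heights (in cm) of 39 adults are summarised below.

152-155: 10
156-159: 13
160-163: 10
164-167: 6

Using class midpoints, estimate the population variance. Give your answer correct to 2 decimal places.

16.54

Midpoints: 153.5, 157.5, 161.5, 165.5
n = 39, Σfm = 6190.5, mean = 158.7308
Σfm² = 983267.75
Σf(m − x̄)² = Σfm² − (Σfm)²/n = 983267.75 − 6190.5²/39 = 644.9231
Population variance = 644.9231 / 39 = 16.5365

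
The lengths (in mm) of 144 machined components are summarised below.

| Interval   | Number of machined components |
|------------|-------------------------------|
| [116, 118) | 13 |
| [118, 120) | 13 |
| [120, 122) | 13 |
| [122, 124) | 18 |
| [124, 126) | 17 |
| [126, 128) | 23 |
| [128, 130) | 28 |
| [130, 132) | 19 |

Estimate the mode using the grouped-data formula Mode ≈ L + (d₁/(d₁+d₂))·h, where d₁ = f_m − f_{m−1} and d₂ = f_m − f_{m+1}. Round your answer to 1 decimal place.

128.7

Modal class: [128, 130) (highest frequency 28).
d₁ = 28 − 23 = 5, d₂ = 28 − 19 = 9
Mode ≈ 128 + (5/(5+9)) × 2 = 128 + 0.7143 = 128.7143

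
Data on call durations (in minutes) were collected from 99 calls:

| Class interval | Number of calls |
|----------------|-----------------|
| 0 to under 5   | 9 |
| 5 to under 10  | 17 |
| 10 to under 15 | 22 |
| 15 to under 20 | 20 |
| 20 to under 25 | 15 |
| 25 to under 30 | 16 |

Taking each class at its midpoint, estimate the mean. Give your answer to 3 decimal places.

15.682

Midpoints: 2.5, 7.5, 12.5, 17.5, 22.5, 27.5
Σfm = 9×2.5 + 17×7.5 + 22×12.5 + 20×17.5 + 15×22.5 + 16×27.5 = 1552.5
n = Σf = 99
Mean = 1552.5 / 99 = 15.6818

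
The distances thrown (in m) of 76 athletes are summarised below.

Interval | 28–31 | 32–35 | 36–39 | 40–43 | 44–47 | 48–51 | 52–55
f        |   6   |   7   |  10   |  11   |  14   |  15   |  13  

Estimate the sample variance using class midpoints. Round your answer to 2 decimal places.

Midpoints: 29.5, 33.5, 37.5, 41.5, 45.5, 49.5, 53.5
n = 76, Σfm = 3318, mean = 43.6579
Σfm² = 149031
Σf(m − x̄)² = Σfm² − (Σfm)²/n = 149031 − 3318²/76 = 4174.1053
Sample variance = 4174.1053 / 75 = 55.6547

55.65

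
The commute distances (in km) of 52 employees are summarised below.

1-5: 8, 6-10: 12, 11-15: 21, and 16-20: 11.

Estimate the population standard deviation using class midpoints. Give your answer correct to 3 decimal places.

4.875

Midpoints: 3, 8, 13, 18
n = 52, Σfm = 591, mean = 11.3654
Σfm² = 7953
Σf(m − x̄)² = Σfm² − (Σfm)²/n = 7953 − 591²/52 = 1236.0577
Population variance = 1236.0577 / 52 = 23.7703
Standard deviation = √23.7703 = 4.8755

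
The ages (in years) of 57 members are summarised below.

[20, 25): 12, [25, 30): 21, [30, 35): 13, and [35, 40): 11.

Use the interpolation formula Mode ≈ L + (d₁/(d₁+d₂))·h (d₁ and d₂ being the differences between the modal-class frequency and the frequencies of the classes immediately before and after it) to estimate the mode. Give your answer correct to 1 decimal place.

Modal class: [25, 30) (highest frequency 21).
d₁ = 21 − 12 = 9, d₂ = 21 − 13 = 8
Mode ≈ 25 + (9/(9+8)) × 5 = 25 + 2.6471 = 27.6471

27.6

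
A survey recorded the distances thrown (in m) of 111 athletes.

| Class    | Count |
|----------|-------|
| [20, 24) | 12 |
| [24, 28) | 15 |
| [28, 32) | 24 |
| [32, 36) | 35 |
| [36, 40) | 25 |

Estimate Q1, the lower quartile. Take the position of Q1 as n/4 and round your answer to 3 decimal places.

28.125

Cumulative frequencies: 12, 27, 51, 86, 111
n = 111; position = n/4 = 27.75.
This falls in the class [28, 32): L = 28, F = 27, f = 24, h = 4.
Lower quartile ≈ 28 + ((27.75 − 27) / 24) × 4 = 28.1250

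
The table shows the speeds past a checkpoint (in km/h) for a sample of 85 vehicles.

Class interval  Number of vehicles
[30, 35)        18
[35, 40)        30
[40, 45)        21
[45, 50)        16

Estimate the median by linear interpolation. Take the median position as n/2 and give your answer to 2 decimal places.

39.08

Cumulative frequencies: 18, 48, 69, 85
n = 85; position = n/2 = 42.5.
This falls in the class [35, 40): L = 35, F = 18, f = 30, h = 5.
Median ≈ 35 + ((42.5 − 18) / 30) × 5 = 39.0833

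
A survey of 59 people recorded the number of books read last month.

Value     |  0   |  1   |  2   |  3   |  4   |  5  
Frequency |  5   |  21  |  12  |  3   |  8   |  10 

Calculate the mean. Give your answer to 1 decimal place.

2.3

Values: 0, 1, 2, 3, 4, 5
Σfx = 5×0 + 21×1 + 12×2 + 3×3 + 8×4 + 10×5 = 136
n = Σf = 59
Mean = 136 / 59 = 2.3051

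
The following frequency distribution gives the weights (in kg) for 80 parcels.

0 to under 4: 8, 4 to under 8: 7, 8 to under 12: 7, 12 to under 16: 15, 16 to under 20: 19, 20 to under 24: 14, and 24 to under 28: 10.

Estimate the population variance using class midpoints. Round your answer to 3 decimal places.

51.840

Midpoints: 2, 6, 10, 14, 18, 22, 26
n = 80, Σfm = 1248, mean = 15.6000
Σfm² = 23616
Σf(m − x̄)² = Σfm² − (Σfm)²/n = 23616 − 1248²/80 = 4147.2000
Population variance = 4147.2000 / 80 = 51.8400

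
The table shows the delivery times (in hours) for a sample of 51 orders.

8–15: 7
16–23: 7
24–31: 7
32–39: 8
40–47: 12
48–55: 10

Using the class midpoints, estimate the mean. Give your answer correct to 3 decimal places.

Midpoints: 11.5, 19.5, 27.5, 35.5, 43.5, 51.5
Σfm = 7×11.5 + 7×19.5 + 7×27.5 + 8×35.5 + 12×43.5 + 10×51.5 = 1730.5
n = Σf = 51
Mean = 1730.5 / 51 = 33.9314

33.931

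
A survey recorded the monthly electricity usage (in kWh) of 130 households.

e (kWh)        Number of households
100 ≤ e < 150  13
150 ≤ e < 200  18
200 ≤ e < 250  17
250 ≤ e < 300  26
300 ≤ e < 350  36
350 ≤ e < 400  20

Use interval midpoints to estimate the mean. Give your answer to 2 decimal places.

Midpoints: 125, 175, 225, 275, 325, 375
Σfm = 13×125 + 18×175 + 17×225 + 26×275 + 36×325 + 20×375 = 34950
n = Σf = 130
Mean = 34950 / 130 = 268.8462

268.85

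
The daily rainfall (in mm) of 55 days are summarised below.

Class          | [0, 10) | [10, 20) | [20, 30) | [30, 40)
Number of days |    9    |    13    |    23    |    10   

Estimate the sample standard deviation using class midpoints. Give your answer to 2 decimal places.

9.72

Midpoints: 5, 15, 25, 35
n = 55, Σfm = 1165, mean = 21.1818
Σfm² = 29775
Σf(m − x̄)² = Σfm² − (Σfm)²/n = 29775 − 1165²/55 = 5098.1818
Sample variance = 5098.1818 / 54 = 94.4108
Standard deviation = √94.4108 = 9.7165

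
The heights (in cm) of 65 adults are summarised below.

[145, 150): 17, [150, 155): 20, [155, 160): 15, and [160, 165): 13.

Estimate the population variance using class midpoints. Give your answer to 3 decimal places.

28.899

Midpoints: 147.5, 152.5, 157.5, 162.5
n = 65, Σfm = 10032.5, mean = 154.3462
Σfm² = 1550356.25
Σf(m − x̄)² = Σfm² − (Σfm)²/n = 1550356.25 − 10032.5²/65 = 1878.4615
Population variance = 1878.4615 / 65 = 28.8994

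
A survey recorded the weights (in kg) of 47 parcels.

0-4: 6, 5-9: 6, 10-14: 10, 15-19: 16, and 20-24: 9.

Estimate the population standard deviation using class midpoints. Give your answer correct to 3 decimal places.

6.381

Midpoints: 2, 7, 12, 17, 22
n = 47, Σfm = 644, mean = 13.7021
Σfm² = 10738
Σf(m − x̄)² = Σfm² − (Σfm)²/n = 10738 − 644²/47 = 1913.8298
Population variance = 1913.8298 / 47 = 40.7198
Standard deviation = √40.7198 = 6.3812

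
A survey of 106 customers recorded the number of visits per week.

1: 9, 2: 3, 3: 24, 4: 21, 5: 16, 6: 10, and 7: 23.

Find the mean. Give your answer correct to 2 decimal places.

Values: 1, 2, 3, 4, 5, 6, 7
Σfx = 9×1 + 3×2 + 24×3 + 21×4 + 16×5 + 10×6 + 23×7 = 472
n = Σf = 106
Mean = 472 / 106 = 4.4528

4.45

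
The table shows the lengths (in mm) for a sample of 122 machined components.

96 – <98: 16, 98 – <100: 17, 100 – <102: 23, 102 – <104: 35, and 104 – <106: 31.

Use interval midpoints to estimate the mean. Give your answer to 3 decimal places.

Midpoints: 97, 99, 101, 103, 105
Σfm = 16×97 + 17×99 + 23×101 + 35×103 + 31×105 = 12418
n = Σf = 122
Mean = 12418 / 122 = 101.7869

101.787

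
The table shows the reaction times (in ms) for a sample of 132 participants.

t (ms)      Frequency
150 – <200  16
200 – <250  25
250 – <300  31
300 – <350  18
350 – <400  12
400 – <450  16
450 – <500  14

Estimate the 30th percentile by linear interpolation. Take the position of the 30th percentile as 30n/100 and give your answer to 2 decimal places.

247.20

Cumulative frequencies: 16, 41, 72, 90, 102, 118, 132
n = 132; position = 30n/100 = 39.6.
This falls in the class 200 – <250: L = 200, F = 16, f = 25, h = 50.
30th percentile ≈ 200 + ((39.6 − 16) / 25) × 50 = 247.2000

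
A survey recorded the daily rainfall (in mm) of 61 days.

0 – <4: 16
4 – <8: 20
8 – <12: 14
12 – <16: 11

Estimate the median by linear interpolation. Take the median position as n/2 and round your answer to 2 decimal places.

Cumulative frequencies: 16, 36, 50, 61
n = 61; position = n/2 = 30.5.
This falls in the class 4 – <8: L = 4, F = 16, f = 20, h = 4.
Median ≈ 4 + ((30.5 − 16) / 20) × 4 = 6.9000

6.90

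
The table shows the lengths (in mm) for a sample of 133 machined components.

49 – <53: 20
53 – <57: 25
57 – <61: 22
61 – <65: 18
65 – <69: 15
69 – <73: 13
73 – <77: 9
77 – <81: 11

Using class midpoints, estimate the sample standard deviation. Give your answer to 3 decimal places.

Midpoints: 51, 55, 59, 63, 67, 71, 75, 79
n = 133, Σfm = 8299, mean = 62.3985
Σfm² = 527813
Σf(m − x̄)² = Σfm² − (Σfm)²/n = 527813 − 8299²/133 = 9967.8797
Sample variance = 9967.8797 / 132 = 75.5142
Standard deviation = √75.5142 = 8.6899

8.690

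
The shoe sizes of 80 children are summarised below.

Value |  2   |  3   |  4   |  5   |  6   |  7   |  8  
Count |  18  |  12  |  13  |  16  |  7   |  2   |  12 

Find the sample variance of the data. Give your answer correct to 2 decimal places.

4.07

Values: 2, 3, 4, 5, 6, 7, 8
n = 80, Σfx = 356, mean = 4.4500
Σfx² = 1906
Σf(x − x̄)² = Σfx² − (Σfx)²/n = 1906 − 356²/80 = 321.8000
Sample variance = 321.8000 / 79 = 4.0734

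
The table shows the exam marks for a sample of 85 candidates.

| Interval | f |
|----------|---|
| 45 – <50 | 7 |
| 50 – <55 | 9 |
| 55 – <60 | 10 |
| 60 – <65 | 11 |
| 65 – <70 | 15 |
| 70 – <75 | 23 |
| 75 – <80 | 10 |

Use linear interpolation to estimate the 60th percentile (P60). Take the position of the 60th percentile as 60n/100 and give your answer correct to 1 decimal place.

69.7

Cumulative frequencies: 7, 16, 26, 37, 52, 75, 85
n = 85; position = 60n/100 = 51.
This falls in the class 65 – <70: L = 65, F = 37, f = 15, h = 5.
60th percentile ≈ 65 + ((51 − 37) / 15) × 5 = 69.6667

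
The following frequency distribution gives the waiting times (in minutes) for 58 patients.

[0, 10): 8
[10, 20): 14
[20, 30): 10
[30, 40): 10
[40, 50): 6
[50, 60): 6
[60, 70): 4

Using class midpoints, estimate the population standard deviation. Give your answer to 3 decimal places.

17.924

Midpoints: 5, 15, 25, 35, 45, 55, 65
n = 58, Σfm = 1710, mean = 29.4828
Σfm² = 69050
Σf(m − x̄)² = Σfm² − (Σfm)²/n = 69050 − 1710²/58 = 18634.4828
Population variance = 18634.4828 / 58 = 321.2842
Standard deviation = √321.2842 = 17.9244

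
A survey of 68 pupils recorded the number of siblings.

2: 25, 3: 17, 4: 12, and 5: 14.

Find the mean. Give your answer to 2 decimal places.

Values: 2, 3, 4, 5
Σfx = 25×2 + 17×3 + 12×4 + 14×5 = 219
n = Σf = 68
Mean = 219 / 68 = 3.2206

3.22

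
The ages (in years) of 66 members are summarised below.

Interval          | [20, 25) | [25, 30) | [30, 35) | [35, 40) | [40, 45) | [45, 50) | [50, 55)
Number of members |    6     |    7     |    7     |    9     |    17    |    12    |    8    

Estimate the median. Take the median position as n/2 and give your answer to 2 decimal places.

41.18

Cumulative frequencies: 6, 13, 20, 29, 46, 58, 66
n = 66; position = n/2 = 33.
This falls in the class [40, 45): L = 40, F = 29, f = 17, h = 5.
Median ≈ 40 + ((33 − 29) / 17) × 5 = 41.1765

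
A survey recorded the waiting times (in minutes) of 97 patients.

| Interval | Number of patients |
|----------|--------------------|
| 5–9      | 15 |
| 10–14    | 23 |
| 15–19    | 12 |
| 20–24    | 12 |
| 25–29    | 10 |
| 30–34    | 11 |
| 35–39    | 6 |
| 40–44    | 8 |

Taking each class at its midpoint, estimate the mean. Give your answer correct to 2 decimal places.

20.92

Midpoints: 7, 12, 17, 22, 27, 32, 37, 42
Σfm = 15×7 + 23×12 + 12×17 + 12×22 + 10×27 + 11×32 + 6×37 + 8×42 = 2029
n = Σf = 97
Mean = 2029 / 97 = 20.9175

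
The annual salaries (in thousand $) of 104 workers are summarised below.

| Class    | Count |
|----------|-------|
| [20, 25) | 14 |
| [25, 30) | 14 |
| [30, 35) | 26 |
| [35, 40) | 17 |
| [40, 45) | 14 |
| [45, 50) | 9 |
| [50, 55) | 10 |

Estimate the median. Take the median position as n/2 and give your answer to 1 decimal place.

34.6

Cumulative frequencies: 14, 28, 54, 71, 85, 94, 104
n = 104; position = n/2 = 52.
This falls in the class [30, 35): L = 30, F = 28, f = 26, h = 5.
Median ≈ 30 + ((52 − 28) / 26) × 5 = 34.6154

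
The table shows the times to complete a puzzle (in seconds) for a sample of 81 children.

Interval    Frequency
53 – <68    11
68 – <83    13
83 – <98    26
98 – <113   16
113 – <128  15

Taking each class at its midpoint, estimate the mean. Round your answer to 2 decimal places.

92.54

Midpoints: 60.5, 75.5, 90.5, 105.5, 120.5
Σfm = 11×60.5 + 13×75.5 + 26×90.5 + 16×105.5 + 15×120.5 = 7495.5
n = Σf = 81
Mean = 7495.5 / 81 = 92.5370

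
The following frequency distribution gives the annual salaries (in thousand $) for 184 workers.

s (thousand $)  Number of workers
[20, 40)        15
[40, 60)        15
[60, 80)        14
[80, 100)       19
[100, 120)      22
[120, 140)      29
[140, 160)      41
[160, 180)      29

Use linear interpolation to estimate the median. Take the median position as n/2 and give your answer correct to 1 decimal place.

124.8

Cumulative frequencies: 15, 30, 44, 63, 85, 114, 155, 184
n = 184; position = n/2 = 92.
This falls in the class [120, 140): L = 120, F = 85, f = 29, h = 20.
Median ≈ 120 + ((92 − 85) / 29) × 20 = 124.8276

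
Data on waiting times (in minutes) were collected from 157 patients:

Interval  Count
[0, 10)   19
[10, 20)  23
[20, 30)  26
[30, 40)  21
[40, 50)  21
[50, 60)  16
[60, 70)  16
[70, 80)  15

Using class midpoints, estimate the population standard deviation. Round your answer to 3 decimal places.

Midpoints: 5, 15, 25, 35, 45, 55, 65, 75
n = 157, Σfm = 5815, mean = 37.0382
Σfm² = 290525
Σf(m − x̄)² = Σfm² − (Σfm)²/n = 290525 − 5815²/157 = 75147.7707
Population variance = 75147.7707 / 157 = 478.6482
Standard deviation = √478.6482 = 21.8780

21.878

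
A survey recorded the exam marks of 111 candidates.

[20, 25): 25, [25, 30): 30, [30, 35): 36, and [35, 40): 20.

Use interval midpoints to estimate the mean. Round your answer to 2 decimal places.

Midpoints: 22.5, 27.5, 32.5, 37.5
Σfm = 25×22.5 + 30×27.5 + 36×32.5 + 20×37.5 = 3307.5
n = Σf = 111
Mean = 3307.5 / 111 = 29.7973

29.80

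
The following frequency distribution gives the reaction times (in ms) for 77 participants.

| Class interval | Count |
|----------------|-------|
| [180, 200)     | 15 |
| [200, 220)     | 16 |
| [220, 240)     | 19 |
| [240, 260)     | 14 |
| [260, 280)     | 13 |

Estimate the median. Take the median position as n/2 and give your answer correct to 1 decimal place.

227.9

Cumulative frequencies: 15, 31, 50, 64, 77
n = 77; position = n/2 = 38.5.
This falls in the class [220, 240): L = 220, F = 31, f = 19, h = 20.
Median ≈ 220 + ((38.5 − 31) / 19) × 20 = 227.8947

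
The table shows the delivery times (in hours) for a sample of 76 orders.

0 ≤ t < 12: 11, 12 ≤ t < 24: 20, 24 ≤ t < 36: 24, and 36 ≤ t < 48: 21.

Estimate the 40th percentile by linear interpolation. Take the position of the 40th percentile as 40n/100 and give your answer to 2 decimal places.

23.64

Cumulative frequencies: 11, 31, 55, 76
n = 76; position = 40n/100 = 30.4.
This falls in the class 12 ≤ t < 24: L = 12, F = 11, f = 20, h = 12.
40th percentile ≈ 12 + ((30.4 − 11) / 20) × 12 = 23.6400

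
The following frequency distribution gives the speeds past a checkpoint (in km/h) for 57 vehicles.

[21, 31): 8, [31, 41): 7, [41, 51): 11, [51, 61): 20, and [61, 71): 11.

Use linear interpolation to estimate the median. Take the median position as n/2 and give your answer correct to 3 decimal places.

Cumulative frequencies: 8, 15, 26, 46, 57
n = 57; position = n/2 = 28.5.
This falls in the class [51, 61): L = 51, F = 26, f = 20, h = 10.
Median ≈ 51 + ((28.5 − 26) / 20) × 10 = 52.2500

52.250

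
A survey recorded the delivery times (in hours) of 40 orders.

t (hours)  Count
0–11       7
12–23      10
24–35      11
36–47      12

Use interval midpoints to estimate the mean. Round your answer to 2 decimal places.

25.90

Midpoints: 5.5, 17.5, 29.5, 41.5
Σfm = 7×5.5 + 10×17.5 + 11×29.5 + 12×41.5 = 1036
n = Σf = 40
Mean = 1036 / 40 = 25.9000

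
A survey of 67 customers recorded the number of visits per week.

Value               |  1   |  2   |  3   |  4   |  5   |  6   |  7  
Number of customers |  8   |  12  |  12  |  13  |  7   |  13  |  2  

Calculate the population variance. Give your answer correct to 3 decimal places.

Values: 1, 2, 3, 4, 5, 6, 7
n = 67, Σfx = 247, mean = 3.6866
Σfx² = 1113
Σf(x − x̄)² = Σfx² − (Σfx)²/n = 1113 − 247²/67 = 202.4179
Population variance = 202.4179 / 67 = 3.0212

3.021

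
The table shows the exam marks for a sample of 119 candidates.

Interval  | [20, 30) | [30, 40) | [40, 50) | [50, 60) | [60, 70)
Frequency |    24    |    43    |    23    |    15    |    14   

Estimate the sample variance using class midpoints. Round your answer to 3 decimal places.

161.558

Midpoints: 25, 35, 45, 55, 65
n = 119, Σfm = 4875, mean = 40.9664
Σfm² = 218775
Σf(m − x̄)² = Σfm² − (Σfm)²/n = 218775 − 4875²/119 = 19063.8655
Sample variance = 19063.8655 / 118 = 161.5582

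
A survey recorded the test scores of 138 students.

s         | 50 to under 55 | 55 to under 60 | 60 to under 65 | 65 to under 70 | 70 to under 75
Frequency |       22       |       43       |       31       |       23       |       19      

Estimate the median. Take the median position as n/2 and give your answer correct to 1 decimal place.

60.6

Cumulative frequencies: 22, 65, 96, 119, 138
n = 138; position = n/2 = 69.
This falls in the class 60 to under 65: L = 60, F = 65, f = 31, h = 5.
Median ≈ 60 + ((69 − 65) / 31) × 5 = 60.6452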